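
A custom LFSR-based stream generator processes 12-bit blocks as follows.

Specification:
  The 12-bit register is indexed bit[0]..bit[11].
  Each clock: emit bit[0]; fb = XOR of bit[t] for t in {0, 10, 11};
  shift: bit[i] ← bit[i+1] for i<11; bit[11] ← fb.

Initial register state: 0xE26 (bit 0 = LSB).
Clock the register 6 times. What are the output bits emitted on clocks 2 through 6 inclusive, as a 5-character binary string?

11001

reg_0 = 0xE26
clock 1: out=0, reg = 0x713
clock 2: out=1, reg = 0x389
clock 3: out=1, reg = 0x9C4
clock 4: out=0, reg = 0xCE2
clock 5: out=0, reg = 0x671
clock 6: out=1, reg = 0x338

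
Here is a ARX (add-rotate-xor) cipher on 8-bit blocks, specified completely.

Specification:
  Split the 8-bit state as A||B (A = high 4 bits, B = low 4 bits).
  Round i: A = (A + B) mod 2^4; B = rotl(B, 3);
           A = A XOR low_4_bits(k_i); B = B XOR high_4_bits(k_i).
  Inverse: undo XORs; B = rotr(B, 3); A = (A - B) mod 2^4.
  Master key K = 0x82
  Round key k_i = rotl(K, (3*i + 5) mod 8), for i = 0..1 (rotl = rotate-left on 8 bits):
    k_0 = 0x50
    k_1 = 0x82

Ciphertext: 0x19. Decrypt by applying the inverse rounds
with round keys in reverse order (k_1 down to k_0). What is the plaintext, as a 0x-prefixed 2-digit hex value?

0x3E

s_0 = ciphertext = 0x19
s_1 = InvRound(s_0, k_1) = 0x12
s_2 = InvRound(s_1, k_0) = 0x3E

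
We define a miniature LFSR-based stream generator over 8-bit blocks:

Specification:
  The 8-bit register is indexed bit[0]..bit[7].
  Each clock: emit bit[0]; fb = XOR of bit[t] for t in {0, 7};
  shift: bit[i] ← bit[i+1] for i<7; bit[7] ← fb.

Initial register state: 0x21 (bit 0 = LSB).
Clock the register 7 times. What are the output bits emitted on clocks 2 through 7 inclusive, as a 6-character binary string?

000010

reg_0 = 0x21
clock 1: out=1, reg = 0x90
clock 2: out=0, reg = 0xC8
clock 3: out=0, reg = 0xE4
clock 4: out=0, reg = 0xF2
clock 5: out=0, reg = 0xF9
clock 6: out=1, reg = 0x7C
clock 7: out=0, reg = 0x3E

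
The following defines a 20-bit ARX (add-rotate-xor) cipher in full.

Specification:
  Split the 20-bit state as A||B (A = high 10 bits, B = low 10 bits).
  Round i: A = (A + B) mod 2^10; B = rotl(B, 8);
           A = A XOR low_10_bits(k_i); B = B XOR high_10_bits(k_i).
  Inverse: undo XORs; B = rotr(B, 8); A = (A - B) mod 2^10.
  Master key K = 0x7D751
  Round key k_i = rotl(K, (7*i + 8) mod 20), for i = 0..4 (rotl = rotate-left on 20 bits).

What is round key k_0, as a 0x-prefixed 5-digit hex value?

K = 0x7D751
k_0 = rotl(K, (7*0+8) mod 20) = rotl(K, 8) = 0x7517D

0x7517D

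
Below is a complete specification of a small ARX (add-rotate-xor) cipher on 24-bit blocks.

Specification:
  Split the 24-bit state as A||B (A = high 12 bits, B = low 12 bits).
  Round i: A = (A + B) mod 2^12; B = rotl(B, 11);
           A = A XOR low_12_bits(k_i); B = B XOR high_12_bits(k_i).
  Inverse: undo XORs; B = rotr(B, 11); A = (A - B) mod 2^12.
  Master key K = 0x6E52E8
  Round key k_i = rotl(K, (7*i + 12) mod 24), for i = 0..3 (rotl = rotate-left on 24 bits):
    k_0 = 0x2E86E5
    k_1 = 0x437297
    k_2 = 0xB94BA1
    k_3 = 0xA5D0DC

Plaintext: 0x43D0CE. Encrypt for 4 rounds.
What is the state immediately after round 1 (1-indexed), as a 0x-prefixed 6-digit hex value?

s_0 = plaintext = 0x43D0CE
s_1 = Round(s_0, k_0) = 0x3EE28F
s_2 = Round(s_1, k_1) = 0x4EAD70
s_3 = Round(s_2, k_2) = 0x9FBD2C
s_4 = Round(s_3, k_3) = 0x7FBCCB

0x3EE28F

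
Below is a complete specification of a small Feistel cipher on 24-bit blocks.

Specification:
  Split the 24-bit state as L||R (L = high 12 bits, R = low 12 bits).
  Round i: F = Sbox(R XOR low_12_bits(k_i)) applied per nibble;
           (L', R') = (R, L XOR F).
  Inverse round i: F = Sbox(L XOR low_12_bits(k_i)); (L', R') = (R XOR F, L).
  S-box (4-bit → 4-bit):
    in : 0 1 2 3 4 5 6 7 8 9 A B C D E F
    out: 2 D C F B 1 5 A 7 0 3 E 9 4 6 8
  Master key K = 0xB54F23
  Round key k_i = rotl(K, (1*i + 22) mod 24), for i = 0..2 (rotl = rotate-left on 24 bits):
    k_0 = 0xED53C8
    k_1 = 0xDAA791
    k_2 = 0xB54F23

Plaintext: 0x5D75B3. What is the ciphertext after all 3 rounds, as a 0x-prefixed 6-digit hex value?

0xFD42F3

s_0 = plaintext = 0x5D75B3
s_1 = Round(s_0, k_0) = 0x5B3079
s_2 = Round(s_1, k_1) = 0x079FD4
s_3 = Round(s_2, k_2) = 0xFD42F3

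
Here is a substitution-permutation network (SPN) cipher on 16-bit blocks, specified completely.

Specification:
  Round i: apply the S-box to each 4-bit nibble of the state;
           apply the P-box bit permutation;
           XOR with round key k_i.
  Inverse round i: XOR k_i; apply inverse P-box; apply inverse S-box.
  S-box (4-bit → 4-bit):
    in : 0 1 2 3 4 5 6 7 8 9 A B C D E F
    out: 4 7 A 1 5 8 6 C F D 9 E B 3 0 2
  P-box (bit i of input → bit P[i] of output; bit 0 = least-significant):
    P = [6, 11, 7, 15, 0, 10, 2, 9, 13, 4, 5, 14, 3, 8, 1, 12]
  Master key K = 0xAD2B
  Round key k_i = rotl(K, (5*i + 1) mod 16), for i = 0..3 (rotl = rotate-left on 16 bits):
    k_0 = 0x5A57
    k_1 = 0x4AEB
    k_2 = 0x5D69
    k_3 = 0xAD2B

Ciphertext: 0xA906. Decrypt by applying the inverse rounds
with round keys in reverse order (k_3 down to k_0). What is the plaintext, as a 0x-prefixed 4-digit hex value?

s_0 = ciphertext = 0xA906
s_1 = InvRound(s_0, k_3) = 0x301E
s_2 = InvRound(s_1, k_2) = 0x681D
s_3 = InvRound(s_2, k_1) = 0x0174
s_4 = InvRound(s_3, k_0) = 0xB7AF

0xB7AF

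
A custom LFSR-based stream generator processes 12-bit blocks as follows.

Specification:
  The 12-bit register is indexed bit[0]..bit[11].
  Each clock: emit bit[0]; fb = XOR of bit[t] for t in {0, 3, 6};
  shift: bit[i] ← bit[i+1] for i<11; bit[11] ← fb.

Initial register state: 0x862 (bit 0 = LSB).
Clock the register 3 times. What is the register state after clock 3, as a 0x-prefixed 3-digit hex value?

0xF0C

reg_0 = 0x862
clock 1: out=0, reg = 0xC31
clock 2: out=1, reg = 0xE18
clock 3: out=0, reg = 0xF0C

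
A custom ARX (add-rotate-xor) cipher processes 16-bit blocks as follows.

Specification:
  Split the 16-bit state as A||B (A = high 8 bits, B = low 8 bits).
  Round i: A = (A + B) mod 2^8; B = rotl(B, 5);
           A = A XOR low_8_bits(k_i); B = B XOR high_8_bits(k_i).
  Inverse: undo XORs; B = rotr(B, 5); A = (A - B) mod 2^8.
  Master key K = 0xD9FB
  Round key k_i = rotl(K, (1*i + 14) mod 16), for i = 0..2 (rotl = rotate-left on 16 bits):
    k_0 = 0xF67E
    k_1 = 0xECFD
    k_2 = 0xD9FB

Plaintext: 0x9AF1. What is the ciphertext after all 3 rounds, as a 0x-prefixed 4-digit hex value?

0xCE67

s_0 = plaintext = 0x9AF1
s_1 = Round(s_0, k_0) = 0xF5C8
s_2 = Round(s_1, k_1) = 0x40F5
s_3 = Round(s_2, k_2) = 0xCE67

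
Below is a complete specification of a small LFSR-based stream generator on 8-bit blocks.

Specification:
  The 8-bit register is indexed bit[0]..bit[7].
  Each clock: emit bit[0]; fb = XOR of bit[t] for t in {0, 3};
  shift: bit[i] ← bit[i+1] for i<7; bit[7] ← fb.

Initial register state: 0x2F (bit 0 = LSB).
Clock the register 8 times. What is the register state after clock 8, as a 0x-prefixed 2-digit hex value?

reg_0 = 0x2F
clock 1: out=1, reg = 0x17
clock 2: out=1, reg = 0x8B
clock 3: out=1, reg = 0x45
clock 4: out=1, reg = 0xA2
clock 5: out=0, reg = 0x51
clock 6: out=1, reg = 0xA8
clock 7: out=0, reg = 0xD4
clock 8: out=0, reg = 0x6A

0x6A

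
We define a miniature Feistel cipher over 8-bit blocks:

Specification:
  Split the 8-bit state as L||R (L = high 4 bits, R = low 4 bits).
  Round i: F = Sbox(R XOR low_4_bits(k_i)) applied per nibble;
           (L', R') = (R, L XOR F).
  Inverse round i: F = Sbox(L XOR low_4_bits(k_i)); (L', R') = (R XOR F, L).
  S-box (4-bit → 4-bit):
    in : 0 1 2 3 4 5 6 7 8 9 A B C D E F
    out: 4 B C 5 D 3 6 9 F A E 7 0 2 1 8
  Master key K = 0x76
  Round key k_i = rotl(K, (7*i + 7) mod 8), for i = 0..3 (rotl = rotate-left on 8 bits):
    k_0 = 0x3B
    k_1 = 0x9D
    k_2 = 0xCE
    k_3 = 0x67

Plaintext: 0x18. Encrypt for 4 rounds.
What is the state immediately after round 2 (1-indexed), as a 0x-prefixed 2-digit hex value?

0x42

s_0 = plaintext = 0x18
s_1 = Round(s_0, k_0) = 0x84
s_2 = Round(s_1, k_1) = 0x42
s_3 = Round(s_2, k_2) = 0x24
s_4 = Round(s_3, k_3) = 0x47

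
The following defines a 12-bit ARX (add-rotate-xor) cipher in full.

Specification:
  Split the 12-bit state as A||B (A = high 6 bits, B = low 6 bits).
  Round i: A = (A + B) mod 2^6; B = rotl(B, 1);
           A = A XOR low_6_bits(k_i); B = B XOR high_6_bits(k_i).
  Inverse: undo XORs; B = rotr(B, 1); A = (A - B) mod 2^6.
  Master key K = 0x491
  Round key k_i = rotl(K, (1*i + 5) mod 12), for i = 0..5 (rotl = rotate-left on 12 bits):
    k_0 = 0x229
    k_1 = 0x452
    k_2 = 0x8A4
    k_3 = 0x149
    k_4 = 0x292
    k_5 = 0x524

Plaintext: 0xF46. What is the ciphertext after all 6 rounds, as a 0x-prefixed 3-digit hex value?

0x916

s_0 = plaintext = 0xF46
s_1 = Round(s_0, k_0) = 0xA84
s_2 = Round(s_1, k_1) = 0xF19
s_3 = Round(s_2, k_2) = 0xC50
s_4 = Round(s_3, k_3) = 0x225
s_5 = Round(s_4, k_4) = 0xFC1
s_6 = Round(s_5, k_5) = 0x916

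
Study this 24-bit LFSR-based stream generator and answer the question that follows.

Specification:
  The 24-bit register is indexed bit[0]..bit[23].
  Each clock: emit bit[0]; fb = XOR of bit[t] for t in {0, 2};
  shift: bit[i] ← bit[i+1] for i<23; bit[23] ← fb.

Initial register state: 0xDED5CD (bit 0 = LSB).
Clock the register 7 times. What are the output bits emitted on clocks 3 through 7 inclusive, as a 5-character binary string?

11001

reg_0 = 0xDED5CD
clock 1: out=1, reg = 0x6F6AE6
clock 2: out=0, reg = 0xB7B573
clock 3: out=1, reg = 0xDBDAB9
clock 4: out=1, reg = 0xEDED5C
clock 5: out=0, reg = 0xF6F6AE
clock 6: out=0, reg = 0xFB7B57
clock 7: out=1, reg = 0x7DBDAB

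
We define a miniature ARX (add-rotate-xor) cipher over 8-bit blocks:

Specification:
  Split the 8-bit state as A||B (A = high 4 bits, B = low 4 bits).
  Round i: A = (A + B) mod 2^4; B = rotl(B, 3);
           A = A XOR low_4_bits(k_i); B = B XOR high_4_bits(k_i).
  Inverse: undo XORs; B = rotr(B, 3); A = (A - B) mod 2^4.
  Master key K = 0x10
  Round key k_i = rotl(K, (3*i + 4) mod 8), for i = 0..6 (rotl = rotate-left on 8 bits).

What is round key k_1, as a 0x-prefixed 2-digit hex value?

K = 0x10
k_0 = rotl(K, (3*0+4) mod 8) = rotl(K, 4) = 0x01
k_1 = rotl(K, (3*1+4) mod 8) = rotl(K, 7) = 0x08

0x08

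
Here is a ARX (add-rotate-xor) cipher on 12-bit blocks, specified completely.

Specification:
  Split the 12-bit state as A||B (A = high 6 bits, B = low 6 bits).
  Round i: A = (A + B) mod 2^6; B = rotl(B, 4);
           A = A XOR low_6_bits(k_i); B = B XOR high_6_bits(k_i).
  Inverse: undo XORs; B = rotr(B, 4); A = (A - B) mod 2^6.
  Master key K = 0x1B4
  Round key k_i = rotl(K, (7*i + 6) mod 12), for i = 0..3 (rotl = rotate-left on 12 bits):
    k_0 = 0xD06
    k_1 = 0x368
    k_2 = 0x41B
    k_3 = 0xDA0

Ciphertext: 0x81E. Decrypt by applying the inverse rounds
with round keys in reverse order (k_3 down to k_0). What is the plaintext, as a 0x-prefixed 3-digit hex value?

0x2B2

s_0 = ciphertext = 0x81E
s_1 = InvRound(s_0, k_3) = 0x7A2
s_2 = InvRound(s_1, k_2) = 0xE8B
s_3 = InvRound(s_2, k_1) = 0xE98
s_4 = InvRound(s_3, k_0) = 0x2B2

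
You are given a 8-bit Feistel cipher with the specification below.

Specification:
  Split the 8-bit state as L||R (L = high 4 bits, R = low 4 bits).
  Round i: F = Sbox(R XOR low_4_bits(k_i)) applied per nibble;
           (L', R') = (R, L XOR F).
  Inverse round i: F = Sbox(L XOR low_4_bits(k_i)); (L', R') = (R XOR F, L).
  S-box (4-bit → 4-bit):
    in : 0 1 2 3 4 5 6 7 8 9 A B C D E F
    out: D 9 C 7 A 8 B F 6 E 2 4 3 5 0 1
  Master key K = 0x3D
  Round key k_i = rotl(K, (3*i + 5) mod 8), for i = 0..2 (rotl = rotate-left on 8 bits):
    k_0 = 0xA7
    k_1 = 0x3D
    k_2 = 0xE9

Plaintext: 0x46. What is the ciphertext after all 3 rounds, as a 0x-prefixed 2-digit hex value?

s_0 = plaintext = 0x46
s_1 = Round(s_0, k_0) = 0x6D
s_2 = Round(s_1, k_1) = 0xDB
s_3 = Round(s_2, k_2) = 0xB1

0xB1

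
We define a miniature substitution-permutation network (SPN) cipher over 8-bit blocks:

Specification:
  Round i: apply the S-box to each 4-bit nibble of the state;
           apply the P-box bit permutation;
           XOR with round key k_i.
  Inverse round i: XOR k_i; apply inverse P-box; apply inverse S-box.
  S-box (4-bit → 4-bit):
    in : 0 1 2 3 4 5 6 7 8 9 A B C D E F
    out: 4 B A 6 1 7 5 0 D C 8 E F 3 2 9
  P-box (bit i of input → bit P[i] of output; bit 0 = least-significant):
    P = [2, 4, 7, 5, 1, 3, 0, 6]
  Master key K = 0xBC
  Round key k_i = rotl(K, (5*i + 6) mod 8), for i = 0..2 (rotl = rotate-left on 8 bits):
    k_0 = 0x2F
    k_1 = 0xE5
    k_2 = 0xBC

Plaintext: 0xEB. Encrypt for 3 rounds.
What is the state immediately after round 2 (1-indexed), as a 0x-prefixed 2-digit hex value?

s_0 = plaintext = 0xEB
s_1 = Round(s_0, k_0) = 0x97
s_2 = Round(s_1, k_1) = 0xA4
s_3 = Round(s_2, k_2) = 0xF8

0xA4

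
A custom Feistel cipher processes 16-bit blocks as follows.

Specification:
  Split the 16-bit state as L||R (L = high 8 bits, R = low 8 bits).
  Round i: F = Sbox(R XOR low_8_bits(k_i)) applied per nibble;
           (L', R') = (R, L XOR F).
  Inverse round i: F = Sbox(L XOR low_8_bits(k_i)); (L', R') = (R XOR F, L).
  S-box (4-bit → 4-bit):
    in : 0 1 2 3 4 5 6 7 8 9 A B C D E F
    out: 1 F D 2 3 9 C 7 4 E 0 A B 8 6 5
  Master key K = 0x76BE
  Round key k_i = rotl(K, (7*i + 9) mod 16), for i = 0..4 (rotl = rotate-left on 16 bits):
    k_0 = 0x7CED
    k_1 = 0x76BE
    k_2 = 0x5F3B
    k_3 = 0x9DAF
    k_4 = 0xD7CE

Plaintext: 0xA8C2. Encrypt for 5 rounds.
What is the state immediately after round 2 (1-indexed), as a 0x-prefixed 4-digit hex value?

s_0 = plaintext = 0xA8C2
s_1 = Round(s_0, k_0) = 0xC27D
s_2 = Round(s_1, k_1) = 0x7D70
s_3 = Round(s_2, k_2) = 0x7047
s_4 = Round(s_3, k_3) = 0x4714
s_5 = Round(s_4, k_4) = 0x14C7

0x7D70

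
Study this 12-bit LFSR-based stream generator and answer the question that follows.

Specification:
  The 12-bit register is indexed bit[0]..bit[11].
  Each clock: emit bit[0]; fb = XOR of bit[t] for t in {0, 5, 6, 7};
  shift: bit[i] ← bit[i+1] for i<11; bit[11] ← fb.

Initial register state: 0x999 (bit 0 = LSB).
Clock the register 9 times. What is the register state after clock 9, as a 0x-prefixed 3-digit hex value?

reg_0 = 0x999
clock 1: out=1, reg = 0x4CC
clock 2: out=0, reg = 0x266
clock 3: out=0, reg = 0x133
clock 4: out=1, reg = 0x099
clock 5: out=1, reg = 0x04C
clock 6: out=0, reg = 0x826
clock 7: out=0, reg = 0xC13
clock 8: out=1, reg = 0xE09
clock 9: out=1, reg = 0xF04

0xF04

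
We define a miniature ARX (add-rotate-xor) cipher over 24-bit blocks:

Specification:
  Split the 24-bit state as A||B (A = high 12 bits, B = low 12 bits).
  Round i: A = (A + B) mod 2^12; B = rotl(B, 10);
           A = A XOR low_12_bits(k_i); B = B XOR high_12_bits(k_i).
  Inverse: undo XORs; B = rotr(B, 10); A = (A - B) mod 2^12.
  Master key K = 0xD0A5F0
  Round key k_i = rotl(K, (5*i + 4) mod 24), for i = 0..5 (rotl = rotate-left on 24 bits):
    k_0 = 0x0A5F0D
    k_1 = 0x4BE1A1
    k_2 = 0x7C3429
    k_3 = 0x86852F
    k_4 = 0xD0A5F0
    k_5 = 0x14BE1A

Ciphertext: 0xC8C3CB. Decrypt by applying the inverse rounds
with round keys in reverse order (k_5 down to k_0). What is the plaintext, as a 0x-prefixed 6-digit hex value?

s_0 = ciphertext = 0xC8C3CB
s_1 = InvRound(s_0, k_5) = 0x896A00
s_2 = InvRound(s_1, k_4) = 0x13DC29
s_3 = InvRound(s_2, k_3) = 0x30D105
s_4 = InvRound(s_3, k_2) = 0xC0BB19
s_5 = InvRound(s_4, k_1) = 0xF0BE9F
s_6 = InvRound(s_5, k_0) = 0x71B8EB

0x71B8EB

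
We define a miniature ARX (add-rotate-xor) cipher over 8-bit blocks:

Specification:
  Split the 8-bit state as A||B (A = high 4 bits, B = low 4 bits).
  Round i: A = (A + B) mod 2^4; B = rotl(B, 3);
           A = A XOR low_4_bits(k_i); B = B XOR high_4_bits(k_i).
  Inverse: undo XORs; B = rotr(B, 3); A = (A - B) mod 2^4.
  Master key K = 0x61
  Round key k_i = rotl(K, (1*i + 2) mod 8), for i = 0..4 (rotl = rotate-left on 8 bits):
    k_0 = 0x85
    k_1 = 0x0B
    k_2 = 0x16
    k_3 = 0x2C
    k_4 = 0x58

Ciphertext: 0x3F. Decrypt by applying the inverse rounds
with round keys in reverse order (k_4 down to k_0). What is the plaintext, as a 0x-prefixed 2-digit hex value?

s_0 = ciphertext = 0x3F
s_1 = InvRound(s_0, k_4) = 0x65
s_2 = InvRound(s_1, k_3) = 0xCE
s_3 = InvRound(s_2, k_2) = 0xBF
s_4 = InvRound(s_3, k_1) = 0x1F
s_5 = InvRound(s_4, k_0) = 0x6E

0x6E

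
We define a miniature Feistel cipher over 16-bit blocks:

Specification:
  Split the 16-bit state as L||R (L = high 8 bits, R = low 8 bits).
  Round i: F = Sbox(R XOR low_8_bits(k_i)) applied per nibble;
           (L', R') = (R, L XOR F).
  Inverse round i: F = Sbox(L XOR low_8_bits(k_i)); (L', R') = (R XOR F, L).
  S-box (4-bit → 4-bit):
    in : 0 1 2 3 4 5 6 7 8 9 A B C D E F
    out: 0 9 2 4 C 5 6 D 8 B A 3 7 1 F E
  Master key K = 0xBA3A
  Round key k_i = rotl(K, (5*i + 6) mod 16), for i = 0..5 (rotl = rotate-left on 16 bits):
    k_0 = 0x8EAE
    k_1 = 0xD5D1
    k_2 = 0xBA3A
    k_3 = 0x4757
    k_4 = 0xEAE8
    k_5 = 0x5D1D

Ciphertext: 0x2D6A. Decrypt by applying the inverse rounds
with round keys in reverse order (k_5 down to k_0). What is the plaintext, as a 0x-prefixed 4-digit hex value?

s_0 = ciphertext = 0x2D6A
s_1 = InvRound(s_0, k_5) = 0x2A2D
s_2 = InvRound(s_1, k_4) = 0x5F2A
s_3 = InvRound(s_2, k_3) = 0x225F
s_4 = InvRound(s_3, k_2) = 0xC722
s_5 = InvRound(s_4, k_1) = 0xB4C7
s_6 = InvRound(s_5, k_0) = 0x5DB4

0x5DB4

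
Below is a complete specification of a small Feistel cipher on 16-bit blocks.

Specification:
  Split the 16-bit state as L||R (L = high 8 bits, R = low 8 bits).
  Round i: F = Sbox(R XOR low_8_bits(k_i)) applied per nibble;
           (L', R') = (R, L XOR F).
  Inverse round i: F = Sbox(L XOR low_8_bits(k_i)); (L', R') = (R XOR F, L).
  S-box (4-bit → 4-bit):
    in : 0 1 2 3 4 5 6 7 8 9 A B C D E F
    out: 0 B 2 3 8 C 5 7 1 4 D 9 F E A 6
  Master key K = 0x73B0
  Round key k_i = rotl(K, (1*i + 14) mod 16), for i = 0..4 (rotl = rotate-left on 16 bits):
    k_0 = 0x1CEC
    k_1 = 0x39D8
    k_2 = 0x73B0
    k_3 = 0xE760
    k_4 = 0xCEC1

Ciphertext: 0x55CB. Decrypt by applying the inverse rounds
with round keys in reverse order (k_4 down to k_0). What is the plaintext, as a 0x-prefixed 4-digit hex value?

0x661C

s_0 = ciphertext = 0x55CB
s_1 = InvRound(s_0, k_4) = 0x8355
s_2 = InvRound(s_1, k_3) = 0xF683
s_3 = InvRound(s_2, k_2) = 0x06F6
s_4 = InvRound(s_3, k_1) = 0x1C06
s_5 = InvRound(s_4, k_0) = 0x661C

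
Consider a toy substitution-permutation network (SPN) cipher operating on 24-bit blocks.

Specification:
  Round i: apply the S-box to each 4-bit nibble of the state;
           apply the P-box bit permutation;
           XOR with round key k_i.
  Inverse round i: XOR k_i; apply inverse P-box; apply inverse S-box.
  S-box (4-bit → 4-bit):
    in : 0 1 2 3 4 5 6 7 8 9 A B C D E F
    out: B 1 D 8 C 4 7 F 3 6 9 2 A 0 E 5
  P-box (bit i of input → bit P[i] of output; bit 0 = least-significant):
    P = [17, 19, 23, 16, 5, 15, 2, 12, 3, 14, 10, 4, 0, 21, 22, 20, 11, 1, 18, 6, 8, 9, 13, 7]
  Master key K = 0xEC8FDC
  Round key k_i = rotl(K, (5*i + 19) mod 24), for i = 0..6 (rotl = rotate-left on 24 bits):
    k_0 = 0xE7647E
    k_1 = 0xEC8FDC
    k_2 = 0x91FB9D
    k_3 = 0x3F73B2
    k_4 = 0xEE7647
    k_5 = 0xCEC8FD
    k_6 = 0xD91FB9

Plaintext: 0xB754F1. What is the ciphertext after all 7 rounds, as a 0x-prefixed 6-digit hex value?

0xC7E1DF

s_0 = plaintext = 0xB754F1
s_1 = Round(s_0, k_0) = 0xA16A08
s_2 = Round(s_1, k_1) = 0x861665
s_3 = Round(s_2, k_2) = 0x1534B2
s_4 = Round(s_3, k_3) = 0xA8F6A2
s_5 = Round(s_4, k_4) = 0x2D2BEC
s_6 = Round(s_5, k_5) = 0x973978
s_7 = Round(s_6, k_6) = 0xC7E1DF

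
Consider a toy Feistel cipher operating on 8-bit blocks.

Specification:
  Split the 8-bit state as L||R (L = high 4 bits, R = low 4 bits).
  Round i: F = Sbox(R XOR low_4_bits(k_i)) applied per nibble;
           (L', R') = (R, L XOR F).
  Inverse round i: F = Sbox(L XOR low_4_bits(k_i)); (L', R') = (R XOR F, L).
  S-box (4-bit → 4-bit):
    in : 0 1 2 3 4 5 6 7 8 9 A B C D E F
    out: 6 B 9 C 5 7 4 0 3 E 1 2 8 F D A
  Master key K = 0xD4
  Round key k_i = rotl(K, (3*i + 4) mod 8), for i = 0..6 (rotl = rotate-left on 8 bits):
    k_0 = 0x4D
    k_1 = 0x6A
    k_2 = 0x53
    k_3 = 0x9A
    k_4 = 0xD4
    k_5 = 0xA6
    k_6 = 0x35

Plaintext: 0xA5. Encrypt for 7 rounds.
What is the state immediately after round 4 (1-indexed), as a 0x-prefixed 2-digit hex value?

s_0 = plaintext = 0xA5
s_1 = Round(s_0, k_0) = 0x59
s_2 = Round(s_1, k_1) = 0x99
s_3 = Round(s_2, k_2) = 0x98
s_4 = Round(s_3, k_3) = 0x80
s_5 = Round(s_4, k_4) = 0x0D
s_6 = Round(s_5, k_5) = 0xD2
s_7 = Round(s_6, k_6) = 0x2D

0x80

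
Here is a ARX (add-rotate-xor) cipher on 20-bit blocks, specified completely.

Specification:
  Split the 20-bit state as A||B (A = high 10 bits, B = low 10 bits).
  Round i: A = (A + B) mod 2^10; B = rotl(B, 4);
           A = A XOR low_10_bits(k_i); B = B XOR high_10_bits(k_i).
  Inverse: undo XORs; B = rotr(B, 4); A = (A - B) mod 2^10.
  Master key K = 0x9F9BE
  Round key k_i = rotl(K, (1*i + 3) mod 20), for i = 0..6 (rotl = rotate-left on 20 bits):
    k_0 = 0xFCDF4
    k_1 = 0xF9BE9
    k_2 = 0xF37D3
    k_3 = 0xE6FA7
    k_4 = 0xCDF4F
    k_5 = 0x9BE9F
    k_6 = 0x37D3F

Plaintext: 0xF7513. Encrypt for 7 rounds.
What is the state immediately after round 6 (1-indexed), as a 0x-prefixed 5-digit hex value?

0xB7ABB

s_0 = plaintext = 0xF7513
s_1 = Round(s_0, k_0) = 0x412C7
s_2 = Round(s_1, k_1) = 0x08B9D
s_3 = Round(s_2, k_2) = 0x1B213
s_4 = Round(s_3, k_3) = 0x762A3
s_5 = Round(s_4, k_4) = 0xCD10D
s_6 = Round(s_5, k_5) = 0xB7ABB
s_7 = Round(s_6, k_6) = 0x29B65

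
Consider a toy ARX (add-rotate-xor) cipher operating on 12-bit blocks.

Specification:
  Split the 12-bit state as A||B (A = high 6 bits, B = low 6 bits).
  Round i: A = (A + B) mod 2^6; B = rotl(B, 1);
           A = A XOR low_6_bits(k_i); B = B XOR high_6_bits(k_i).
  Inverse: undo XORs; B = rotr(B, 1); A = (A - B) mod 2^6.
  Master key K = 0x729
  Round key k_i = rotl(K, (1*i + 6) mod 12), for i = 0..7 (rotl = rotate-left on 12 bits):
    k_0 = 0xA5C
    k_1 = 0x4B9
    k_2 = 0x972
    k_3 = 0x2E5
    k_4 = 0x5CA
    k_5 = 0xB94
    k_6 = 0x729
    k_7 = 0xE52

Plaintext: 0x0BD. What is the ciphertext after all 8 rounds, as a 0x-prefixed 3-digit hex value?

0xDB7

s_0 = plaintext = 0x0BD
s_1 = Round(s_0, k_0) = 0x8D2
s_2 = Round(s_1, k_1) = 0x336
s_3 = Round(s_2, k_2) = 0xC08
s_4 = Round(s_3, k_3) = 0x75B
s_5 = Round(s_4, k_4) = 0xCA1
s_6 = Round(s_5, k_5) = 0x1ED
s_7 = Round(s_6, k_6) = 0x747
s_8 = Round(s_7, k_7) = 0xDB7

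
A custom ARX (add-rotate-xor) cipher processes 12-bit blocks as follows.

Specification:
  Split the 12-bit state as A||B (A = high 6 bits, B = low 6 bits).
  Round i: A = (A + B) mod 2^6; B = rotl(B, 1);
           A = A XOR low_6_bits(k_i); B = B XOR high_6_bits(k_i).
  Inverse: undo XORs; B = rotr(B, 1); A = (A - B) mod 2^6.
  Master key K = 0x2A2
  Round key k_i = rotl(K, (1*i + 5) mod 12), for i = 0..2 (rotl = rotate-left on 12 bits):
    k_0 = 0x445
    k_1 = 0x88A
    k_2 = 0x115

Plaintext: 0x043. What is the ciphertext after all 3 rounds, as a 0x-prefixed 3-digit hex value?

s_0 = plaintext = 0x043
s_1 = Round(s_0, k_0) = 0x057
s_2 = Round(s_1, k_1) = 0x48C
s_3 = Round(s_2, k_2) = 0x2DC

0x2DC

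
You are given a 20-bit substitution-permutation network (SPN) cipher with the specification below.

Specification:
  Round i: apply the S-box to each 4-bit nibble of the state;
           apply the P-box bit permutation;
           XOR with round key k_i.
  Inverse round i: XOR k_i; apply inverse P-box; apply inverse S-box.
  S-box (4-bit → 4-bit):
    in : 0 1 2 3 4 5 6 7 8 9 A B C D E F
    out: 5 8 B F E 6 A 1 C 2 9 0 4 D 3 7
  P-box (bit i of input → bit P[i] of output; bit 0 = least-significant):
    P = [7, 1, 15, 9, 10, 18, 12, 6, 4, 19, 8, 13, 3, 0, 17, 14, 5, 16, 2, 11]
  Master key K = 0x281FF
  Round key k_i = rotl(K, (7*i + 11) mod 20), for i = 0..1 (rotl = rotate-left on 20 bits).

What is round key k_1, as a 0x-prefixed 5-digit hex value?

K = 0x281FF
k_0 = rotl(K, (7*0+11) mod 20) = rotl(K, 11) = 0xFF940
k_1 = rotl(K, (7*1+11) mod 20) = rotl(K, 18) = 0xCA07F

0xCA07F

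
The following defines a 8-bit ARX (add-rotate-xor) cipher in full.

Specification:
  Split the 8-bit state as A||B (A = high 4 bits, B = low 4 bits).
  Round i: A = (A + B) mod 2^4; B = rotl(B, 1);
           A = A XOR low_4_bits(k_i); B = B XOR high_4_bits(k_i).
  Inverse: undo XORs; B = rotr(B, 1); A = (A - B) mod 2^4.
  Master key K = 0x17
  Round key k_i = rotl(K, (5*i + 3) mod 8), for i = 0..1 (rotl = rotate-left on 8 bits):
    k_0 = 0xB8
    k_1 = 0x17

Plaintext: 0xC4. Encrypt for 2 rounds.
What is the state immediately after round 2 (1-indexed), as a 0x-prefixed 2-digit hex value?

0xC7

s_0 = plaintext = 0xC4
s_1 = Round(s_0, k_0) = 0x83
s_2 = Round(s_1, k_1) = 0xC7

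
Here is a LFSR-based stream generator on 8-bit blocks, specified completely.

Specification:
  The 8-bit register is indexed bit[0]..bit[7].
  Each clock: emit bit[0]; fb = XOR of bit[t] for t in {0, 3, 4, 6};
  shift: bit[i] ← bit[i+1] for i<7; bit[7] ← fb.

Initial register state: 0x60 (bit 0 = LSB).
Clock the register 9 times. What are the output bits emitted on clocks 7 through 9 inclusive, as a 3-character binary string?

reg_0 = 0x60
clock 1: out=0, reg = 0xB0
clock 2: out=0, reg = 0xD8
clock 3: out=0, reg = 0xEC
clock 4: out=0, reg = 0x76
clock 5: out=0, reg = 0x3B
clock 6: out=1, reg = 0x9D
clock 7: out=1, reg = 0xCE
clock 8: out=0, reg = 0x67
clock 9: out=1, reg = 0x33

101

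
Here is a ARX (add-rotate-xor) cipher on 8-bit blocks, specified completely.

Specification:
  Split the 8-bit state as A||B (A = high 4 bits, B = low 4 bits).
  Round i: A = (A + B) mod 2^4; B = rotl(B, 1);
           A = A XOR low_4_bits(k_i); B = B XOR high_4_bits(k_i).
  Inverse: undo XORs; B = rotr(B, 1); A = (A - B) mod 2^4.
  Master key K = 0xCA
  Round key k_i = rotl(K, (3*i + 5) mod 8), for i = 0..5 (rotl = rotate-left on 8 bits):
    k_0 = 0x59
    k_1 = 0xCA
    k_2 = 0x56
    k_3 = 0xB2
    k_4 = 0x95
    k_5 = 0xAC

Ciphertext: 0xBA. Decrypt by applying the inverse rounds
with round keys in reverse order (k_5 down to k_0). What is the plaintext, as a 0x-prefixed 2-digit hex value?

0x84

s_0 = ciphertext = 0xBA
s_1 = InvRound(s_0, k_5) = 0x70
s_2 = InvRound(s_1, k_4) = 0x6C
s_3 = InvRound(s_2, k_3) = 0x9B
s_4 = InvRound(s_3, k_2) = 0x87
s_5 = InvRound(s_4, k_1) = 0x5D
s_6 = InvRound(s_5, k_0) = 0x84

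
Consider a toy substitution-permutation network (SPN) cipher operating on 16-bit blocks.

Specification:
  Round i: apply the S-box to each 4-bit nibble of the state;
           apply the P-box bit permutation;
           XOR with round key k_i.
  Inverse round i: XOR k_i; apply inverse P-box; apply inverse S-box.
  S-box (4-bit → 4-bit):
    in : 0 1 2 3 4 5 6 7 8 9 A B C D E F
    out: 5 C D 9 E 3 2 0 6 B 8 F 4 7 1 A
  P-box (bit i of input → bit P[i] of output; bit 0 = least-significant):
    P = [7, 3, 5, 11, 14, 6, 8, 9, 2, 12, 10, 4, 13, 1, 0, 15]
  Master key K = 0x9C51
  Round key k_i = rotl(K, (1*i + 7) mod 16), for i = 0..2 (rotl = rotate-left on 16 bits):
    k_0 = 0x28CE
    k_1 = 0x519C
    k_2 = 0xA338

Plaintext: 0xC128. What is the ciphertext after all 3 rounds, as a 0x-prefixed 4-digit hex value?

s_0 = plaintext = 0xC128
s_1 = Round(s_0, k_0) = 0x6FF7
s_2 = Round(s_1, k_1) = 0x43CE
s_3 = Round(s_2, k_2) = 0x22AF

0x22AF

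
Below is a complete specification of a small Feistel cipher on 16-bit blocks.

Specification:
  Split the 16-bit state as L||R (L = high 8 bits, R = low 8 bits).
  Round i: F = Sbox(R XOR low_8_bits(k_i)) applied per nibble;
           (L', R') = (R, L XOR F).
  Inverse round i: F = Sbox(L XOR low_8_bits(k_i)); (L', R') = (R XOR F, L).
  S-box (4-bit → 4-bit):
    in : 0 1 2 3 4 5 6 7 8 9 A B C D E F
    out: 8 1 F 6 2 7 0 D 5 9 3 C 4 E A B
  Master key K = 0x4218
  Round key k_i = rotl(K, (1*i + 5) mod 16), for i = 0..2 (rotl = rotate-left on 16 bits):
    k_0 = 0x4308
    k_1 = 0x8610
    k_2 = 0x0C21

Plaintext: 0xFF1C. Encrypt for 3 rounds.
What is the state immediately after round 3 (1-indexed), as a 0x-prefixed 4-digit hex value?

s_0 = plaintext = 0xFF1C
s_1 = Round(s_0, k_0) = 0x1CED
s_2 = Round(s_1, k_1) = 0xEDA2
s_3 = Round(s_2, k_2) = 0xA2BB

0xA2BB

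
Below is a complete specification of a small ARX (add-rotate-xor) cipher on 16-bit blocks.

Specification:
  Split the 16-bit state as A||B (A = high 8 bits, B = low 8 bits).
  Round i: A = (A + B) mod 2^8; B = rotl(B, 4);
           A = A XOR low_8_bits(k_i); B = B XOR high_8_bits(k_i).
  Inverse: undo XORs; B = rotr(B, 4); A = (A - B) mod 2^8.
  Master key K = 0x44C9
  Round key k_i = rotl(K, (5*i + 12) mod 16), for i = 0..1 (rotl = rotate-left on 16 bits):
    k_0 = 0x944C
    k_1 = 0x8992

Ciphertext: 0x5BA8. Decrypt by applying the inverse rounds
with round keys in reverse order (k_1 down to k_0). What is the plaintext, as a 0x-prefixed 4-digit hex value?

0x9368

s_0 = ciphertext = 0x5BA8
s_1 = InvRound(s_0, k_1) = 0xB712
s_2 = InvRound(s_1, k_0) = 0x9368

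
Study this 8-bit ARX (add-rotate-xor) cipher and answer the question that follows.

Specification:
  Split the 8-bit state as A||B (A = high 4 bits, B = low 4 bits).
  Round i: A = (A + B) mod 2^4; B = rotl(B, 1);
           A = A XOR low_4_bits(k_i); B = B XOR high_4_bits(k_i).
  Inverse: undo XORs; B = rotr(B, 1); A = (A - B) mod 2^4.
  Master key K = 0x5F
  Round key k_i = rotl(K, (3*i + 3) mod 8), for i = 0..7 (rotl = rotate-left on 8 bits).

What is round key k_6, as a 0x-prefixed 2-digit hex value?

0xEB

K = 0x5F
k_0 = rotl(K, (3*0+3) mod 8) = rotl(K, 3) = 0xFA
k_1 = rotl(K, (3*1+3) mod 8) = rotl(K, 6) = 0xD7
k_2 = rotl(K, (3*2+3) mod 8) = rotl(K, 1) = 0xBE
k_3 = rotl(K, (3*3+3) mod 8) = rotl(K, 4) = 0xF5
k_4 = rotl(K, (3*4+3) mod 8) = rotl(K, 7) = 0xAF
k_5 = rotl(K, (3*5+3) mod 8) = rotl(K, 2) = 0x7D
k_6 = rotl(K, (3*6+3) mod 8) = rotl(K, 5) = 0xEB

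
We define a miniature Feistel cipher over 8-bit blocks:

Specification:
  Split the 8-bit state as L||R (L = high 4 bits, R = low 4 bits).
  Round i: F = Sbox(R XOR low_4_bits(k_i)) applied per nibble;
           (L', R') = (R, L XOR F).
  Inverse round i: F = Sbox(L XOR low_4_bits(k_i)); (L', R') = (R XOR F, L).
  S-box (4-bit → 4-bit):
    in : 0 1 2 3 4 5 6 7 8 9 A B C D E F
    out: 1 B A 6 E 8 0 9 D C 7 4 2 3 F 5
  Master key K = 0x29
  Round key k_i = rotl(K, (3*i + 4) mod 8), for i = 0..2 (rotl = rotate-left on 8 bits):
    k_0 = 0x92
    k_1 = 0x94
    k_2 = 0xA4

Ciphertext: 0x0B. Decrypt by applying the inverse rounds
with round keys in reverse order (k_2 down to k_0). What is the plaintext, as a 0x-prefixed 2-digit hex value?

0x9B

s_0 = ciphertext = 0x0B
s_1 = InvRound(s_0, k_2) = 0x50
s_2 = InvRound(s_1, k_1) = 0xB5
s_3 = InvRound(s_2, k_0) = 0x9B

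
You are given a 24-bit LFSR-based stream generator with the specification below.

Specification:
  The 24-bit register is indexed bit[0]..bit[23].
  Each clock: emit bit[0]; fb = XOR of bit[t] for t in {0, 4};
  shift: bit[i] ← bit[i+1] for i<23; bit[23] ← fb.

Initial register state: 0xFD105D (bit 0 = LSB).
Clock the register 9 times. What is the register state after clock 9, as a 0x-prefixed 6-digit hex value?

0xAC7E88

reg_0 = 0xFD105D
clock 1: out=1, reg = 0x7E882E
clock 2: out=0, reg = 0x3F4417
clock 3: out=1, reg = 0x1FA20B
clock 4: out=1, reg = 0x8FD105
clock 5: out=1, reg = 0xC7E882
clock 6: out=0, reg = 0x63F441
clock 7: out=1, reg = 0xB1FA20
clock 8: out=0, reg = 0x58FD10
clock 9: out=0, reg = 0xAC7E88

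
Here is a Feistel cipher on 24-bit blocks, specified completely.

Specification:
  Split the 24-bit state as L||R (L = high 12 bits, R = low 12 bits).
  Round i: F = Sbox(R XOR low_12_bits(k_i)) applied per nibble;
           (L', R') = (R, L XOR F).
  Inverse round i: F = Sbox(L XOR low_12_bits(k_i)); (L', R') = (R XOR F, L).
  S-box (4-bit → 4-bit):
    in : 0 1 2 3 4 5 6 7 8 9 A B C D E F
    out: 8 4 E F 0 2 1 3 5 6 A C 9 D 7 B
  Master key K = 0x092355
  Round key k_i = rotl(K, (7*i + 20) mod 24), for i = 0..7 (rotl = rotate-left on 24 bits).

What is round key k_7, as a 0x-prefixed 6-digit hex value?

K = 0x092355
k_0 = rotl(K, (7*0+20) mod 24) = rotl(K, 20) = 0x509235
k_1 = rotl(K, (7*1+20) mod 24) = rotl(K, 3) = 0x491AA8
k_2 = rotl(K, (7*2+20) mod 24) = rotl(K, 10) = 0x8D5424
k_3 = rotl(K, (7*3+20) mod 24) = rotl(K, 17) = 0xAA1246
k_4 = rotl(K, (7*4+20) mod 24) = rotl(K, 0) = 0x092355
k_5 = rotl(K, (7*5+20) mod 24) = rotl(K, 7) = 0x91AA84
k_6 = rotl(K, (7*6+20) mod 24) = rotl(K, 14) = 0xD54248
k_7 = rotl(K, (7*7+20) mod 24) = rotl(K, 21) = 0xA1246A

0xA1246A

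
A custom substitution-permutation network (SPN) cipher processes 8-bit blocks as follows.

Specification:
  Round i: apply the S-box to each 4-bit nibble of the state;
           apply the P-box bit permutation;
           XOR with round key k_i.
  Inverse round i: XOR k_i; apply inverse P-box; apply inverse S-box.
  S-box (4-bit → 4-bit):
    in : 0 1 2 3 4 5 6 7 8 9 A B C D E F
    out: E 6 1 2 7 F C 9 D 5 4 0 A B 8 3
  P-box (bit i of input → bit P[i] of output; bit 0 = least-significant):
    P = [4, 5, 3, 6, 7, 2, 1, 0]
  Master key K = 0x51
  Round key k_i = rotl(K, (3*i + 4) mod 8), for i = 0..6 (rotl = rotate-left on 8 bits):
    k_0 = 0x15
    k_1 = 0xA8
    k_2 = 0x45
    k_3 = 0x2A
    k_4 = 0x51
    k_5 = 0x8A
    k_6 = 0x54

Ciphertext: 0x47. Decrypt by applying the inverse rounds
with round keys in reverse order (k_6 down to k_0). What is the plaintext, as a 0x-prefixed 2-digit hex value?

s_0 = ciphertext = 0x47
s_1 = InvRound(s_0, k_6) = 0x62
s_2 = InvRound(s_1, k_5) = 0x20
s_3 = InvRound(s_2, k_4) = 0xED
s_4 = InvRound(s_3, k_3) = 0x5E
s_5 = InvRound(s_4, k_2) = 0x69
s_6 = InvRound(s_5, k_1) = 0x7E
s_7 = InvRound(s_6, k_0) = 0x60

0x60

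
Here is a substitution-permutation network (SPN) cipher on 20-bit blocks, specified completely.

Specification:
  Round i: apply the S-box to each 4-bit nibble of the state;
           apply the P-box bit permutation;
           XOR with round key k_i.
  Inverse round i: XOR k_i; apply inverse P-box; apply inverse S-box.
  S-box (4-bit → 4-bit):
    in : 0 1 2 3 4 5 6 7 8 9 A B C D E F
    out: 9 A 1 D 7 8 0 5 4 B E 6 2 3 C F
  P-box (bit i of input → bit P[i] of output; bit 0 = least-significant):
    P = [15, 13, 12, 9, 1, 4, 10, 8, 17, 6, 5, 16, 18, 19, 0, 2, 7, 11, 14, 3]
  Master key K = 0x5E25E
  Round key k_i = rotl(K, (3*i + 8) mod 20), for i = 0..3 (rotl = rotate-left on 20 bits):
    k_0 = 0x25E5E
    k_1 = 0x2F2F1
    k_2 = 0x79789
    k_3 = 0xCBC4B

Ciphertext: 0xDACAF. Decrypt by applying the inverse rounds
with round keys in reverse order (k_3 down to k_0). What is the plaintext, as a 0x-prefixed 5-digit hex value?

0x9928C

s_0 = ciphertext = 0xDACAF
s_1 = InvRound(s_0, k_3) = 0x25A68
s_2 = InvRound(s_1, k_2) = 0x47AE2
s_3 = InvRound(s_2, k_1) = 0xC72D2
s_4 = InvRound(s_3, k_0) = 0x9928C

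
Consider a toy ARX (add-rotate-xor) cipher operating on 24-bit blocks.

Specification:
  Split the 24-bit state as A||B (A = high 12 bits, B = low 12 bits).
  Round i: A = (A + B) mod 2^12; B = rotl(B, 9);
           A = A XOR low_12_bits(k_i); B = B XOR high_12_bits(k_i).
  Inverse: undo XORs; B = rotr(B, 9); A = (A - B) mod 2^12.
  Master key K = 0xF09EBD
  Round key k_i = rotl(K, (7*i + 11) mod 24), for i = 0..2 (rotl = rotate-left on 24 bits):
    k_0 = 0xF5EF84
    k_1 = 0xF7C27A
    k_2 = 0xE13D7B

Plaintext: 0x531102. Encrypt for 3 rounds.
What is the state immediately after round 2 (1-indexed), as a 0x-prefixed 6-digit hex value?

0x74F213

s_0 = plaintext = 0x531102
s_1 = Round(s_0, k_0) = 0x9B7B7E
s_2 = Round(s_1, k_1) = 0x74F213
s_3 = Round(s_2, k_2) = 0x419851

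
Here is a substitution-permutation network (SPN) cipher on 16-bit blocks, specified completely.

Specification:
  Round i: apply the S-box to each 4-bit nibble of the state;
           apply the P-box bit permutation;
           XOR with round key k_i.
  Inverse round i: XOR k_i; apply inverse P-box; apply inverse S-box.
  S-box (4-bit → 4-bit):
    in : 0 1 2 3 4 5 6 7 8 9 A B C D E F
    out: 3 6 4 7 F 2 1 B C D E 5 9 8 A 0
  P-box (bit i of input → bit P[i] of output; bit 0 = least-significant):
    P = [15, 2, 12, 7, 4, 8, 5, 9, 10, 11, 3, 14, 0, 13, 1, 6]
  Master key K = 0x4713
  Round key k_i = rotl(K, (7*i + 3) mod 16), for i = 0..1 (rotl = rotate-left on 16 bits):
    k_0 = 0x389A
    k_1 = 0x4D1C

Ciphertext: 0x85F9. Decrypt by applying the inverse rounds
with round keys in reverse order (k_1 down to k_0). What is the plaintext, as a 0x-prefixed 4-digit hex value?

0x0994

s_0 = ciphertext = 0x85F9
s_1 = InvRound(s_0, k_1) = 0xCE27
s_2 = InvRound(s_1, k_0) = 0x0994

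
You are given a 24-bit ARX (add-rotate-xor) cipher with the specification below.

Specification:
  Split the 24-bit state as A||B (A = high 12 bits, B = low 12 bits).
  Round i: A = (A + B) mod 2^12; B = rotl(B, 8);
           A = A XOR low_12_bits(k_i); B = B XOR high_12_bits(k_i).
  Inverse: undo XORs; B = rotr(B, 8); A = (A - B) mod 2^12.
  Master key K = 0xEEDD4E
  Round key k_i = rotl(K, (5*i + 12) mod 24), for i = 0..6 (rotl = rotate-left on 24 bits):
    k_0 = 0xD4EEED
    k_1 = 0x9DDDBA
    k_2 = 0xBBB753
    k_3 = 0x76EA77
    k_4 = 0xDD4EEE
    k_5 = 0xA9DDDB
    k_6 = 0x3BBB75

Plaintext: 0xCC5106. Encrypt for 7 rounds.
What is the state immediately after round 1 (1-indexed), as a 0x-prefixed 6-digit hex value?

0x326B5E

s_0 = plaintext = 0xCC5106
s_1 = Round(s_0, k_0) = 0x326B5E
s_2 = Round(s_1, k_1) = 0x33E768
s_3 = Round(s_2, k_2) = 0xDF53CD
s_4 = Round(s_3, k_3) = 0xBB5A52
s_5 = Round(s_4, k_4) = 0x8E9F71
s_6 = Round(s_5, k_5) = 0x581B6A
s_7 = Round(s_6, k_6) = 0xB9E90D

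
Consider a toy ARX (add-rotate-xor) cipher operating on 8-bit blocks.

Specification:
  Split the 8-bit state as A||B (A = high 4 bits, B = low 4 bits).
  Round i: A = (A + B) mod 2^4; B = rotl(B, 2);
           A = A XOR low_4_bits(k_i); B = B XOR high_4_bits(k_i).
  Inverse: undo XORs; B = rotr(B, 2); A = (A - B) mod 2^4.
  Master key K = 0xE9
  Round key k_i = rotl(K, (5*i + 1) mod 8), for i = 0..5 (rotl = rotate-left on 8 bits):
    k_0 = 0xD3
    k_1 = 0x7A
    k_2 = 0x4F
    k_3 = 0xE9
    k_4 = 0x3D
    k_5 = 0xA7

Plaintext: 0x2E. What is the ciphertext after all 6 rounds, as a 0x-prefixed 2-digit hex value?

s_0 = plaintext = 0x2E
s_1 = Round(s_0, k_0) = 0x36
s_2 = Round(s_1, k_1) = 0x3E
s_3 = Round(s_2, k_2) = 0xEF
s_4 = Round(s_3, k_3) = 0x41
s_5 = Round(s_4, k_4) = 0x87
s_6 = Round(s_5, k_5) = 0x87

0x87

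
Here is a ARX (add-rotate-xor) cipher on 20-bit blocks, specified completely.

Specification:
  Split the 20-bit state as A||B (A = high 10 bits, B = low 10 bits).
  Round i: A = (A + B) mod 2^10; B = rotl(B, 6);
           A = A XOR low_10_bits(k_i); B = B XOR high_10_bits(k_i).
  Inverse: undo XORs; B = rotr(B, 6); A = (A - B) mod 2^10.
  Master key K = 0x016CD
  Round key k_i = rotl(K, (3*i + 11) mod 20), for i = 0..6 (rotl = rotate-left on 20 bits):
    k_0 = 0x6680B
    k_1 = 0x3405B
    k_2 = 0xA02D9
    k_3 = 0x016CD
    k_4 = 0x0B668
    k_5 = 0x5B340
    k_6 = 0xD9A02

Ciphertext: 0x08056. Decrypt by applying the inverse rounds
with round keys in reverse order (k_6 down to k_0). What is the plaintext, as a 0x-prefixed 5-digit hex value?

0x5F8F4

s_0 = ciphertext = 0x08056
s_1 = InvRound(s_0, k_6) = 0xC5B0C
s_2 = InvRound(s_1, k_5) = 0x93609
s_3 = InvRound(s_2, k_4) = 0x77648
s_4 = InvRound(s_3, k_3) = 0x8DCD9
s_5 = InvRound(s_4, k_2) = 0xD5599
s_6 = InvRound(s_5, k_1) = 0x9E495
s_7 = InvRound(s_6, k_0) = 0x5F8F4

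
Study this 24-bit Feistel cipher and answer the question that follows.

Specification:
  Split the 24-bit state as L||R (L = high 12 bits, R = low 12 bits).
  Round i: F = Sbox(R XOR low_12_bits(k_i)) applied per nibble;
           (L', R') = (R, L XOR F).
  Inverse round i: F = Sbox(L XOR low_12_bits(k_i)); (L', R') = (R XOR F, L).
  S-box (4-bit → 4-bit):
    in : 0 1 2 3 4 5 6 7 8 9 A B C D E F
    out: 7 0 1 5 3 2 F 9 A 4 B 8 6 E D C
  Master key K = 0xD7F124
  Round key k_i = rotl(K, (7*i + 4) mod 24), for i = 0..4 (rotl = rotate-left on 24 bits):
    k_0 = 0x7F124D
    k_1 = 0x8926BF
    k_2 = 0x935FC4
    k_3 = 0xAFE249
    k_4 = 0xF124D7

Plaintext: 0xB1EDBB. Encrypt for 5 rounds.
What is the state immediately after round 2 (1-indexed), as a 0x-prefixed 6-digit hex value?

s_0 = plaintext = 0xB1EDBB
s_1 = Round(s_0, k_0) = 0xDBB7D1
s_2 = Round(s_1, k_1) = 0x7D1D46
s_3 = Round(s_2, k_2) = 0xD46670
s_4 = Round(s_3, k_3) = 0x670E12
s_5 = Round(s_4, k_4) = 0xE12D12

0x7D1D46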